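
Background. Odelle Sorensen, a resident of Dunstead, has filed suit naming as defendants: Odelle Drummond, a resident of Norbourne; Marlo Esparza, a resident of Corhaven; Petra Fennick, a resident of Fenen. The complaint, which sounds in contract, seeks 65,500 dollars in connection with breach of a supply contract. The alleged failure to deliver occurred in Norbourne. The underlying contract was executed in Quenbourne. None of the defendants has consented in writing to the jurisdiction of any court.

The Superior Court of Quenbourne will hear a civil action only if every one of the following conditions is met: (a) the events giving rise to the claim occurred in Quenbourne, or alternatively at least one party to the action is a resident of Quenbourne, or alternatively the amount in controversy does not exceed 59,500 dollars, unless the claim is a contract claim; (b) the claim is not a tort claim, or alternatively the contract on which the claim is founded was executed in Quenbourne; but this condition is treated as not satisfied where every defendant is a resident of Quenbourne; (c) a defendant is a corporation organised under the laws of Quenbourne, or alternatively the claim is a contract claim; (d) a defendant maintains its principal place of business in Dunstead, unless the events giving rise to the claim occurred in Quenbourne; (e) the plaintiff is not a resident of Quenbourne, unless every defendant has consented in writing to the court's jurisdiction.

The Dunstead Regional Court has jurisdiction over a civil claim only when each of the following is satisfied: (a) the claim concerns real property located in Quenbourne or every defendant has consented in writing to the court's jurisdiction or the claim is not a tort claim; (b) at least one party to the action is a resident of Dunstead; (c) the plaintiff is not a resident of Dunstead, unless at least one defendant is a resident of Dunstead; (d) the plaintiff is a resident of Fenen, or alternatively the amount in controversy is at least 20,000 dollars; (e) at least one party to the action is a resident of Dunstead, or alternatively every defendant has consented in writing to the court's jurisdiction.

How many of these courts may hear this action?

The Superior Court of Quenbourne:
  (a) The operative events occurred in Norbourne, not Quenbourne; no party resides in Quenbourne; the amount in controversy is USD 65,500, above the USD 59,500 ceiling — no alternative holds. But the claim is a contract claim, and the 'unless' clause therefore excuses the requirement. Met.
  (b) The claim is a contract claim, not a tort claim, so one alternative holds. And the carve-out is inapplicable — the defendants reside as follows — Odelle Drummond in Norbourne, Marlo Esparza in Corhaven, Petra Fennick in Fenen — not all in Quenbourne. Satisfied.
  (c) The claim is a contract claim, so this disjunct is met. Satisfied.
  (d) No defendant is a corporation. Nor does the 'unless' clause help: the operative events occurred in Norbourne, not Quenbourne. Not satisfied.
  (e) The plaintiff resides in Dunstead, which is not Quenbourne. Met.
  → No jurisdiction.
The Dunstead Regional Court:
  (a) The claim is a contract claim, not a tort claim, which satisfies one of the alternatives. Condition met.
  (b) Odelle Sorensen resides in Dunstead. Met.
  (c) The plaintiff resides in Dunstead. And no defendant resides in Dunstead (they reside in Norbourne, Corhaven, Fenen), so the proviso does not save it. Fails.
  (d) The amount in controversy is $65,500, which meets the USD 20,000 floor, which satisfies one of the alternatives. Satisfied.
  (e) Odelle Sorensen resides in Dunstead, which satisfies one of the alternatives. Condition met.
  → At least one condition fails; no jurisdiction.
No court satisfies all of its conditions.

0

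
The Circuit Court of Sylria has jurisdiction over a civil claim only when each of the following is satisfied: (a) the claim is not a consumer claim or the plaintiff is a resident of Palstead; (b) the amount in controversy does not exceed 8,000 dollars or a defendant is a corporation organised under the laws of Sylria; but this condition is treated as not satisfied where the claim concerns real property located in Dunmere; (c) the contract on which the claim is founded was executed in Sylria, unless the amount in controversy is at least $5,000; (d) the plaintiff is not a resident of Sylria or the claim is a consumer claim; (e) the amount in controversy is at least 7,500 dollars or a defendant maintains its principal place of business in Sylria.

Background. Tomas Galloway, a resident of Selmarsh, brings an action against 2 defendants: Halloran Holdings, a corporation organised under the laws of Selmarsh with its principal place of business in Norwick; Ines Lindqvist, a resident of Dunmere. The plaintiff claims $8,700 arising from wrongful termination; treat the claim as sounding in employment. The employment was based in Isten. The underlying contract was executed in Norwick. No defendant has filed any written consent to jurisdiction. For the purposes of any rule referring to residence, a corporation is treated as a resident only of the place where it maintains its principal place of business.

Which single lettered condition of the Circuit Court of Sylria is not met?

The Circuit Court of Sylria:
  (a) The claim is an employment claim, not a consumer claim, so this disjunct is met. Satisfied.
  (b) The amount in controversy is USD 8,700, above the USD 8,000 ceiling; the corporate defendant(s) are organised in Selmarsh, not Sylria — no alternative holds. Not satisfied.
  (c) The contract was executed in Norwick, not Sylria. However, the amount in controversy is USD 8,700, which meets the $5,000 floor, so the 'unless' proviso supplies this condition. Satisfied.
  (d) The plaintiff resides in Selmarsh, which is not Sylria, so one alternative holds. Satisfied.
  (e) The amount in controversy is USD 8,700, which meets the $7,500 floor — that alternative is enough. Satisfied.
Only condition (b) fails.

(b)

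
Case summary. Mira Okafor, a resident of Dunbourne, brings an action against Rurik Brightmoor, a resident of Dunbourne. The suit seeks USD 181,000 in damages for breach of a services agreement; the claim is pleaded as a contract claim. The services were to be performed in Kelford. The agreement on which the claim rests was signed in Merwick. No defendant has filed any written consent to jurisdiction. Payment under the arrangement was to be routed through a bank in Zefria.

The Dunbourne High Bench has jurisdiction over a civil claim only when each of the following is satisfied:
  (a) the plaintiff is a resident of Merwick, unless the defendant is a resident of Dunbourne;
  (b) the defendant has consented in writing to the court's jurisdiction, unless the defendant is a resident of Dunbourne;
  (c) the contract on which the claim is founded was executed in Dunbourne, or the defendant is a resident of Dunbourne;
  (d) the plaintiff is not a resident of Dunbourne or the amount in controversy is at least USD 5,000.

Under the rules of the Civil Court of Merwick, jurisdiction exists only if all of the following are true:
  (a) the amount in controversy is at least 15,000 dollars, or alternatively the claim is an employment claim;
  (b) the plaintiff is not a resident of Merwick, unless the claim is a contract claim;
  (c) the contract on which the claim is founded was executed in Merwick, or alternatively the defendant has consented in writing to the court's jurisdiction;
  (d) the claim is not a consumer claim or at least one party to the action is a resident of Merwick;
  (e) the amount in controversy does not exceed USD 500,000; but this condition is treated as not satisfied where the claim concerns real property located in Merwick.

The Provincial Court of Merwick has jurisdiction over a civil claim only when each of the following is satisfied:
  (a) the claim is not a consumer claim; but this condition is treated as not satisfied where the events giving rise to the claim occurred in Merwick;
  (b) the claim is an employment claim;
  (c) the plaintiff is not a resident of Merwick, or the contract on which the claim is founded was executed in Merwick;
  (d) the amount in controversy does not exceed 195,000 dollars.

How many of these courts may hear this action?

2

The Dunbourne High Bench:
  (a) The plaintiff resides in Dunbourne, not Merwick. The proviso rescues it, though: the defendant resides in Dunbourne. Condition met.
  (b) No such written consent has been filed. The proviso rescues it, though: the defendant resides in Dunbourne. Met.
  (c) The defendant resides in Dunbourne — that alternative is enough. Satisfied.
  (d) The amount in controversy is USD 181,000, which meets the 5,000 dollars floor, so this disjunct is met. Met.
  → The court has jurisdiction.
The Civil Court of Merwick:
  (a) The amount in controversy is USD 181,000, which meets the 15,000 dollars floor — that alternative is enough. Satisfied.
  (b) The plaintiff resides in Dunbourne, which is not Merwick. Met.
  (c) The contract was executed in Merwick, so this disjunct is met. Condition met.
  (d) The claim is a contract claim, not a consumer claim, so this disjunct is met. Met.
  (e) The amount in controversy is $181,000, within the 500,000 dollars ceiling. The exception is not triggered, since the claim does not concern real property. Condition met.
  → Jurisdiction lies.
The Provincial Court of Merwick:
  (a) The claim is a contract claim, not a consumer claim. The exception is not triggered, since the operative events occurred in Kelford, not Merwick. Satisfied.
  (b) The claim is a contract claim, not an employment claim. Condition not met.
  (c) The plaintiff resides in Dunbourne, which is not Merwick, so one alternative holds. Condition met.
  (d) The amount in controversy is $181,000, within the 195,000 dollars ceiling. Satisfied.
  → No jurisdiction.
Courts with jurisdiction: the Dunbourne High Bench, the Civil Court of Merwick — 2 in total.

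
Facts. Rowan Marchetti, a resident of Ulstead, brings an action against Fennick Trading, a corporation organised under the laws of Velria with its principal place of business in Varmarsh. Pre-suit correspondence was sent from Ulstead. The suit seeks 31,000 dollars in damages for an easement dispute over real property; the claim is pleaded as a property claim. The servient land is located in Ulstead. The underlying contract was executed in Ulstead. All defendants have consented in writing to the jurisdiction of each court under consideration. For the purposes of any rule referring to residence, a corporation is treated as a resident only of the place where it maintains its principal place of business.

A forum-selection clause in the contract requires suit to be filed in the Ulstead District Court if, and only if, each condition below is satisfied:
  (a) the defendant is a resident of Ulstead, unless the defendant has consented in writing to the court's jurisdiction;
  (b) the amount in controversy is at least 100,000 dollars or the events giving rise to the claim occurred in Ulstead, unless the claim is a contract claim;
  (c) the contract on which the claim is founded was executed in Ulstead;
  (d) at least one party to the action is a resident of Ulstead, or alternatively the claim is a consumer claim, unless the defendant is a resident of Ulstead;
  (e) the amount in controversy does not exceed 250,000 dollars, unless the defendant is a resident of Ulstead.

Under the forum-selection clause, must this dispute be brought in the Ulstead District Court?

The Ulstead District Court:
  (a) The defendant resides in Varmarsh, not Ulstead. The proviso rescues it, though: every defendant has filed written consent. Satisfied.
  (b) The operative events occurred in Ulstead, so one alternative holds. Satisfied.
  (c) The contract was executed in Ulstead. Condition met.
  (d) Rowan Marchetti resides in Ulstead, which satisfies one of the alternatives. Satisfied.
  (e) The amount in controversy is USD 31,000, within the 250,000 dollars ceiling. Satisfied.
  → The clause applies.

Yes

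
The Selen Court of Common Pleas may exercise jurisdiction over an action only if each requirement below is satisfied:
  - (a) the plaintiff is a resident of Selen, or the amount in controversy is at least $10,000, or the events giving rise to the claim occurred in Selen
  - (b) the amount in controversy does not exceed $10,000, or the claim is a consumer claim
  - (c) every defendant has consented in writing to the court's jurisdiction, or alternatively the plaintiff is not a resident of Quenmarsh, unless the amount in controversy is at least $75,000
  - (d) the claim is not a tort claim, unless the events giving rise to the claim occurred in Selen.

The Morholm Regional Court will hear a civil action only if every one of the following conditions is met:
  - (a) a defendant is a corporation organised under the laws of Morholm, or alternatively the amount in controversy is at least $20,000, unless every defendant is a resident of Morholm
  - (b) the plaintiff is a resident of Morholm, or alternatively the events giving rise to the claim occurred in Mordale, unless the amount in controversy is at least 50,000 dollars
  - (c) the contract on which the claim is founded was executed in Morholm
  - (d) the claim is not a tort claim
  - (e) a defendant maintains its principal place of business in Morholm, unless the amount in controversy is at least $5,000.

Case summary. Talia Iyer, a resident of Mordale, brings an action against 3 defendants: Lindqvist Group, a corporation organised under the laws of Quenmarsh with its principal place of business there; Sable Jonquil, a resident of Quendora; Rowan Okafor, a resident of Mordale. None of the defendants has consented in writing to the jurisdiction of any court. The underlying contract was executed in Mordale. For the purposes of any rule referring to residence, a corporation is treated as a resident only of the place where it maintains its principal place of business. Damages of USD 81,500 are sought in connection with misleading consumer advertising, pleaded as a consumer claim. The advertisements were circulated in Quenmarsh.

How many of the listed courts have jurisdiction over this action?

1

The Selen Court of Common Pleas:
  (a) The amount in controversy is $81,500, which meets the $10,000 floor, which satisfies one of the alternatives. Condition met.
  (b) The claim is a consumer claim, which satisfies one of the alternatives. Satisfied.
  (c) The plaintiff resides in Mordale, which is not Quenmarsh, so this disjunct is met. Condition met.
  (d) The claim is a consumer claim, not a tort claim. Satisfied.
  → Every requirement is satisfied — jurisdiction.
The Morholm Regional Court:
  (a) The amount in controversy is $81,500, which meets the USD 20,000 floor — that alternative is enough. Met.
  (b) The plaintiff resides in Mordale, not Morholm; the operative events occurred in Quenmarsh, not Mordale — every alternative fails. The proviso rescues it, though: the amount in controversy is USD 81,500, which meets the $50,000 floor. Met.
  (c) The contract was executed in Mordale, not Morholm. Not met.
  (d) The claim is a consumer claim, not a tort claim. Met.
  (e) The corporate defendant(s) have their principal place of business in Quenmarsh, not Morholm. However, the amount in controversy is USD 81,500, which meets the $5,000 floor, so the 'unless' proviso supplies this condition. Satisfied.
  → No jurisdiction.
Courts with jurisdiction: the Selen Court of Common Pleas — 1 in total.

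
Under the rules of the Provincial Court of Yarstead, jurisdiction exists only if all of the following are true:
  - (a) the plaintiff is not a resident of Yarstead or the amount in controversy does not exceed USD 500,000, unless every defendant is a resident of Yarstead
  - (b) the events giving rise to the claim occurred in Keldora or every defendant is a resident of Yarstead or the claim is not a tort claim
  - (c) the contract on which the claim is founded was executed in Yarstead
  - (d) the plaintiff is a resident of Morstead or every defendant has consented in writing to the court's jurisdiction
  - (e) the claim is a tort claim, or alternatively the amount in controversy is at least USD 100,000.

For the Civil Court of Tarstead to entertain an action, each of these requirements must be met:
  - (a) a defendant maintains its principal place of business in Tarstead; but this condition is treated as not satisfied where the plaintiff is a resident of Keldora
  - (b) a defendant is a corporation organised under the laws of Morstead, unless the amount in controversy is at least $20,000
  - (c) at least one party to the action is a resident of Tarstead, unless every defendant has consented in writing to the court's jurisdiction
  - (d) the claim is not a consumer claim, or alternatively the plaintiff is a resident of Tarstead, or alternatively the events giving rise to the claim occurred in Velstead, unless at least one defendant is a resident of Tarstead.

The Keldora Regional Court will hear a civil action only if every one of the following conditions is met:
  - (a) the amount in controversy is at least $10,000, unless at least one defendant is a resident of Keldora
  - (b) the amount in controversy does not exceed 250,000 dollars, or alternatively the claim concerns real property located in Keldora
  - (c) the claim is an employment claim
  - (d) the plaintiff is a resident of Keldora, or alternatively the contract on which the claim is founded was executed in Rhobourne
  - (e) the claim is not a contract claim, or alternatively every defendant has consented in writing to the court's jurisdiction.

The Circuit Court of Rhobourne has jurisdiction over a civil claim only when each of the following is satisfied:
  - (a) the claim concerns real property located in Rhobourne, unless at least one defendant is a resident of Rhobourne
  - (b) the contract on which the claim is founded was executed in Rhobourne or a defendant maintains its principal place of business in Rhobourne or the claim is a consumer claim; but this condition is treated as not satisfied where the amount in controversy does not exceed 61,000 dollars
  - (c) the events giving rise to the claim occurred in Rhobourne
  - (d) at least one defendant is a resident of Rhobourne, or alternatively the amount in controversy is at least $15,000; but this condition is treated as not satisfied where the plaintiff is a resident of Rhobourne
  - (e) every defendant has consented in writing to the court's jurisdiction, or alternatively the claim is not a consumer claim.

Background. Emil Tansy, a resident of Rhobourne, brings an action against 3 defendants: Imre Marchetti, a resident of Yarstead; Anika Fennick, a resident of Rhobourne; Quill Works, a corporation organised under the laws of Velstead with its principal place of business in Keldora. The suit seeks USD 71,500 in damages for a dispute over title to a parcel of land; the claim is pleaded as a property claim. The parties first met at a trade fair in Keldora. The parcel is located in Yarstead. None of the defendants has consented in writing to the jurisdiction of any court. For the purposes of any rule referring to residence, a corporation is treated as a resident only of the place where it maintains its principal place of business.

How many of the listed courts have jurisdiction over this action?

The Provincial Court of Yarstead:
  (a) The plaintiff resides in Rhobourne, which is not Yarstead — that alternative is enough. Met.
  (b) The claim is a property claim, not a tort claim, which satisfies one of the alternatives. Met.
  (c) No contract (and hence no place of execution) is alleged. Fails.
  (d) The plaintiff resides in Rhobourne, not Morstead; no such written consent has been filed — every alternative fails. Not met.
  (e) The claim is a property claim, not a tort claim; the amount in controversy is 71,500 dollars, below the USD 100,000 floor — every alternative fails. Condition not met.
  → No jurisdiction.
The Civil Court of Tarstead:
  (a) The corporate defendant(s) have their principal place of business in Keldora, not Tarstead. Not satisfied.
  (b) The corporate defendant(s) are organised in Velstead, not Morstead. The proviso rescues it, though: the amount in controversy is $71,500, which meets the USD 20,000 floor. Met.
  (c) No party resides in Tarstead. The proviso offers no rescue either, since no such written consent has been filed. Not met.
  (d) The claim is a property claim, not a consumer claim, so one alternative holds. Met.
  → The court lacks jurisdiction.
The Keldora Regional Court:
  (a) The amount in controversy is $71,500, which meets the 10,000 dollars floor. Satisfied.
  (b) The amount in controversy is 71,500 dollars, within the $250,000 ceiling — that alternative is enough. Condition met.
  (c) The claim is a property claim, not an employment claim. Fails.
  (d) The plaintiff resides in Rhobourne, not Keldora; no contract (and hence no place of execution) is alleged — none of the alternatives is met. Fails.
  (e) The claim is a property claim, not a contract claim, so one alternative holds. Condition met.
  → Not every requirement is met — no jurisdiction.
The Circuit Court of Rhobourne:
  (a) The property lies in Yarstead, not Rhobourne. But Anika Fennick resides in Rhobourne, and the 'unless' clause therefore excuses the requirement. Satisfied.
  (b) No contract (and hence no place of execution) is alleged; the corporate defendant(s) have their principal place of business in Keldora, not Rhobourne; the claim is a property claim, not a consumer claim — no alternative holds. Not met.
  (c) The operative events occurred in Yarstead, not Rhobourne. Not met.
  (d) Anika Fennick resides in Rhobourne, so this disjunct is met. But the plaintiff resides in Rhobourne, triggering the carve-out and defeating this condition. Not met.
  (e) The claim is a property claim, not a consumer claim, which satisfies one of the alternatives. Met.
  → No jurisdiction.
No court satisfies all of its conditions.

0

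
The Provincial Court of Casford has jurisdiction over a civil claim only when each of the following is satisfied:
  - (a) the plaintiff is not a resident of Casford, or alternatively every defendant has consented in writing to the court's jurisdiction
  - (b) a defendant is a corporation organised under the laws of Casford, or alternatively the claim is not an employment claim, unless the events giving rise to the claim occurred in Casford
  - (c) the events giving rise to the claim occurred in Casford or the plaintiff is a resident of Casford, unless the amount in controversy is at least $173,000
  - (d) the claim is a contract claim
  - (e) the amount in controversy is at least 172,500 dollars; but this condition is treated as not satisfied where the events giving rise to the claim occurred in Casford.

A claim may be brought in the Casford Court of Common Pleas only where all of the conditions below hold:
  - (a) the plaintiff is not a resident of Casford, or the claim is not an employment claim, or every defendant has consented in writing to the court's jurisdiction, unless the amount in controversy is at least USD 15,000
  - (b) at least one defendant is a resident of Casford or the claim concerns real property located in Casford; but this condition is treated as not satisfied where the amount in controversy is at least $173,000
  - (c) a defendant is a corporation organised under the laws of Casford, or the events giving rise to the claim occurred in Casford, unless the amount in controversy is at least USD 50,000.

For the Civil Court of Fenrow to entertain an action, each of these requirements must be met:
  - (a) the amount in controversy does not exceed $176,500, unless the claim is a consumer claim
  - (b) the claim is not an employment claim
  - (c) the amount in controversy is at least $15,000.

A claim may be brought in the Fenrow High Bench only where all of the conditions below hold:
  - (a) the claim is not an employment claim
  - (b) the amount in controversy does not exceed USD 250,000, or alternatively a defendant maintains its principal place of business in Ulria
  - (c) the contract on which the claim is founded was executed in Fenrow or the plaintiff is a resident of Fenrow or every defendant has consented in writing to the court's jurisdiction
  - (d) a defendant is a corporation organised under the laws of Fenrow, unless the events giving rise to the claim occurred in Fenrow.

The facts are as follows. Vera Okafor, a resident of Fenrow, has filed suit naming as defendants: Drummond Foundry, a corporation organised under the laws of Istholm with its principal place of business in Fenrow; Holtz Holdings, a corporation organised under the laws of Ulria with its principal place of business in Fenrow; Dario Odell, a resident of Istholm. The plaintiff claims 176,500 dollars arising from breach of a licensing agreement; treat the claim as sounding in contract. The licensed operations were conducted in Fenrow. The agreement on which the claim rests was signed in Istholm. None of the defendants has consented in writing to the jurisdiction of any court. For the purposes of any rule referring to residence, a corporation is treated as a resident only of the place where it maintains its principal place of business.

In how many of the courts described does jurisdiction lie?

3

The Provincial Court of Casford:
  (a) The plaintiff resides in Fenrow, which is not Casford, so one alternative holds. Condition met.
  (b) The claim is a contract claim, not an employment claim, so one alternative holds. Met.
  (c) The operative events occurred in Fenrow, not Casford; the plaintiff resides in Fenrow, not Casford — every alternative fails. But the amount in controversy is 176,500 dollars, which meets the $173,000 floor, and the 'unless' clause therefore excuses the requirement. Satisfied.
  (d) The claim is a contract claim. Satisfied.
  (e) The amount in controversy is 176,500 dollars, which meets the 172,500 dollars floor. The carve-out does not apply: the operative events occurred in Fenrow, not Casford. Met.
  → Every requirement is satisfied — jurisdiction.
The Casford Court of Common Pleas:
  (a) The plaintiff resides in Fenrow, which is not Casford, so this disjunct is met. Condition met.
  (b) No defendant resides in Casford (they reside in Fenrow, Fenrow, Istholm); the claim does not concern real property — every alternative fails. Not satisfied.
  (c) The corporate defendant(s) are organised in Istholm, Ulria, not Casford; the operative events occurred in Fenrow, not Casford — every alternative fails. The proviso rescues it, though: the amount in controversy is USD 176,500, which meets the $50,000 floor. Met.
  → No jurisdiction.
The Civil Court of Fenrow:
  (a) The amount in controversy is USD 176,500, within the $176,500 ceiling. Condition met.
  (b) The claim is a contract claim, not an employment claim. Condition met.
  (c) The amount in controversy is USD 176,500, which meets the $15,000 floor. Satisfied.
  → Jurisdiction lies.
The Fenrow High Bench:
  (a) The claim is a contract claim, not an employment claim. Met.
  (b) The amount in controversy is USD 176,500, within the $250,000 ceiling, so one alternative holds. Satisfied.
  (c) The plaintiff resides in Fenrow, which satisfies one of the alternatives. Satisfied.
  (d) The corporate defendant(s) are organised in Istholm, Ulria, not Fenrow. The proviso rescues it, though: the operative events occurred in Fenrow. Met.
  → The court has jurisdiction.
Courts with jurisdiction: the Provincial Court of Casford, the Civil Court of Fenrow, the Fenrow High Bench — 3 in total.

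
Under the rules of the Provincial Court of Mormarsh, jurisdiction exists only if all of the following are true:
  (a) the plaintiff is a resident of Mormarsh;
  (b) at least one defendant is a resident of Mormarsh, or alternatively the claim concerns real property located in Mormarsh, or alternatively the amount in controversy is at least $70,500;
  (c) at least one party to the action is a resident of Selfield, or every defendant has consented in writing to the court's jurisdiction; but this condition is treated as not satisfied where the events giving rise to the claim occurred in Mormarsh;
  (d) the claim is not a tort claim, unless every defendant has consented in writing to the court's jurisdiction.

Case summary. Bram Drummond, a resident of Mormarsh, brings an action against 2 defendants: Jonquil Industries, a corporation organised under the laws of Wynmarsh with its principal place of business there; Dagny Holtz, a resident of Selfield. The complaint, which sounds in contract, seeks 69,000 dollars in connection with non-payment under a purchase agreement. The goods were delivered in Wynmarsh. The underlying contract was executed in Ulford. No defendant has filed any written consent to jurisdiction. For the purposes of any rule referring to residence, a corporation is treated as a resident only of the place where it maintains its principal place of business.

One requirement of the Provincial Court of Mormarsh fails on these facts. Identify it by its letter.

(b)

The Provincial Court of Mormarsh:
  (a) The plaintiff resides in Mormarsh. Satisfied.
  (b) No defendant resides in Mormarsh (they reside in Wynmarsh, Selfield); the claim does not concern real property; the amount in controversy is USD 69,000, below the USD 70,500 floor — every alternative fails. Fails.
  (c) Dagny Holtz resides in Selfield, which satisfies one of the alternatives. The exception is not triggered, since the operative events occurred in Wynmarsh, not Mormarsh. Satisfied.
  (d) The claim is a contract claim, not a tort claim. Satisfied.
Only condition (b) fails.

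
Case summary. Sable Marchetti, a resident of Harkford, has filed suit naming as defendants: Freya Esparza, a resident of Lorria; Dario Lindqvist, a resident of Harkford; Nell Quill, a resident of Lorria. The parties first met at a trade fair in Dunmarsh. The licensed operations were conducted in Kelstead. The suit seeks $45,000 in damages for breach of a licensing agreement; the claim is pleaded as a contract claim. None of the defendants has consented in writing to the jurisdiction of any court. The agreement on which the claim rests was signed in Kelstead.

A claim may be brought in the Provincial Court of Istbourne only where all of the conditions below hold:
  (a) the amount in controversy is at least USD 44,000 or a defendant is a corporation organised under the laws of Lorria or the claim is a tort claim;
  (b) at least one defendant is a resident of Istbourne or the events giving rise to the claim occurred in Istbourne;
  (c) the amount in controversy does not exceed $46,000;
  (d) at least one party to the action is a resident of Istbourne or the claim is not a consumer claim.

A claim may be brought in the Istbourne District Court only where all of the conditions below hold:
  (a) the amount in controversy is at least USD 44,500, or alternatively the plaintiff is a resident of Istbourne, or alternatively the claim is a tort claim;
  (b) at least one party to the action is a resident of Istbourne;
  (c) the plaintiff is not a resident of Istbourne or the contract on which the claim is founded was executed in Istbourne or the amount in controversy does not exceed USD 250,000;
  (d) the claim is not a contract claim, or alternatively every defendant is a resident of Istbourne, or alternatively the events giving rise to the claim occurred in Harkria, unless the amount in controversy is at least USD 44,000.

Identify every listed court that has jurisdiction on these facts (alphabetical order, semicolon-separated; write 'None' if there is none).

None

The Provincial Court of Istbourne:
  (a) The amount in controversy is $45,000, which meets the USD 44,000 floor, which satisfies one of the alternatives. Satisfied.
  (b) No defendant resides in Istbourne (they reside in Lorria, Harkford, Lorria); the operative events occurred in Kelstead, not Istbourne — every alternative fails. Not met.
  (c) The amount in controversy is $45,000, within the 46,000 dollars ceiling. Satisfied.
  (d) The claim is a contract claim, not a consumer claim, so this disjunct is met. Satisfied.
  → Not every requirement is met — no jurisdiction.
The Istbourne District Court:
  (a) The amount in controversy is $45,000, which meets the USD 44,500 floor — that alternative is enough. Satisfied.
  (b) No party resides in Istbourne. Not met.
  (c) The plaintiff resides in Harkford, which is not Istbourne, which satisfies one of the alternatives. Met.
  (d) The claim is a contract claim; the defendants reside as follows — Freya Esparza in Lorria, Dario Lindqvist in Harkford, Nell Quill in Lorria — not all in Istbourne; the operative events occurred in Kelstead, not Harkria — no alternative holds. The proviso rescues it, though: the amount in controversy is $45,000, which meets the USD 44,000 floor. Satisfied.
  → At least one condition fails; no jurisdiction.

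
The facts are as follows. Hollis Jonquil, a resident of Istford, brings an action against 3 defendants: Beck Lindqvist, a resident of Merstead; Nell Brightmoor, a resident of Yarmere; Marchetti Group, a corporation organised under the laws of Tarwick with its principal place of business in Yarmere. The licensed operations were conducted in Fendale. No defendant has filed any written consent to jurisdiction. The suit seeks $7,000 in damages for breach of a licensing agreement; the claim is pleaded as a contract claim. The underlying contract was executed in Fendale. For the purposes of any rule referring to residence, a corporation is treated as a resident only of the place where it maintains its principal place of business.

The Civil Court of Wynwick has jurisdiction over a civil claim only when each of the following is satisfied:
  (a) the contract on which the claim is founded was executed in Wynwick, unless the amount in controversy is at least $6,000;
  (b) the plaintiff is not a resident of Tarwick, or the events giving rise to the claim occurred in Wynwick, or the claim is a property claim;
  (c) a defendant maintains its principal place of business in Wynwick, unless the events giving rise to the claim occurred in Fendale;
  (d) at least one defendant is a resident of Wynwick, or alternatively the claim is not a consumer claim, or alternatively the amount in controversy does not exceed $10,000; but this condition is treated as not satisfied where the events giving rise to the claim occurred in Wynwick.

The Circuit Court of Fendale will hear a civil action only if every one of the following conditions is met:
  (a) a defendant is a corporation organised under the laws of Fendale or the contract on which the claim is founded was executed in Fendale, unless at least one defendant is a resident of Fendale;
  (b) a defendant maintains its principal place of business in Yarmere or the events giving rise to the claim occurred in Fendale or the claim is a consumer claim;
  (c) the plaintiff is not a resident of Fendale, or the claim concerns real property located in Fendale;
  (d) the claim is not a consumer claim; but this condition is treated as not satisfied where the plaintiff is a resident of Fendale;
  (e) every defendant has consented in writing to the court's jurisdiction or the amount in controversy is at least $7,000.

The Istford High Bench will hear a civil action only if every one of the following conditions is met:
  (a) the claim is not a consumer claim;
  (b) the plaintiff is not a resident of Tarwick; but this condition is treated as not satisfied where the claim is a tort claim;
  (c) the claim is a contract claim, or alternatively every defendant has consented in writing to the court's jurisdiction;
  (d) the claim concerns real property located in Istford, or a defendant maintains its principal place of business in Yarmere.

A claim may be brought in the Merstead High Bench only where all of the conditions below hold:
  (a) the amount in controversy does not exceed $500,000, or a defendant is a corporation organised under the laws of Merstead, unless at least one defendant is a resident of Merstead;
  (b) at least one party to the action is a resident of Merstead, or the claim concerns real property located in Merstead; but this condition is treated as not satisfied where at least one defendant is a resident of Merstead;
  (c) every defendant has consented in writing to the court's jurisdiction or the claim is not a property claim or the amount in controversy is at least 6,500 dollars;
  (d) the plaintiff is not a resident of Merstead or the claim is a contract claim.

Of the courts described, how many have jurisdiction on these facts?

3

The Civil Court of Wynwick:
  (a) The contract was executed in Fendale, not Wynwick. However, the amount in controversy is $7,000, which meets the $6,000 floor, so the 'unless' proviso supplies this condition. Satisfied.
  (b) The plaintiff resides in Istford, which is not Tarwick — that alternative is enough. Met.
  (c) The corporate defendant(s) have their principal place of business in Yarmere, not Wynwick. But the operative events occurred in Fendale, and the 'unless' clause therefore excuses the requirement. Met.
  (d) The claim is a contract claim, not a consumer claim, so this disjunct is met. And the carve-out is inapplicable — the operative events occurred in Fendale, not Wynwick. Condition met.
  → Every requirement is satisfied — jurisdiction.
The Circuit Court of Fendale:
  (a) The contract was executed in Fendale — that alternative is enough. Condition met.
  (b) Marchetti Group has its principal place of business in Yarmere, which satisfies one of the alternatives. Condition met.
  (c) The plaintiff resides in Istford, which is not Fendale, so one alternative holds. Met.
  (d) The claim is a contract claim, not a consumer claim. The carve-out does not apply: the plaintiff resides in Istford, not Fendale. Met.
  (e) The amount in controversy is USD 7,000, which meets the USD 7,000 floor, so this disjunct is met. Met.
  → Jurisdiction lies.
The Istford High Bench:
  (a) The claim is a contract claim, not a consumer claim. Condition met.
  (b) The plaintiff resides in Istford, which is not Tarwick. The carve-out does not apply: the claim is a contract claim, not a tort claim. Condition met.
  (c) The claim is a contract claim, so this disjunct is met. Met.
  (d) Marchetti Group has its principal place of business in Yarmere, which satisfies one of the alternatives. Condition met.
  → Jurisdiction lies.
The Merstead High Bench:
  (a) The amount in controversy is USD 7,000, within the 500,000 dollars ceiling, so this disjunct is met. Met.
  (b) Beck Lindqvist resides in Merstead — that alternative is enough. But Beck Lindqvist resides in Merstead, triggering the carve-out and defeating this condition. Not met.
  (c) The claim is a contract claim, not a property claim, so one alternative holds. Condition met.
  (d) The plaintiff resides in Istford, which is not Merstead — that alternative is enough. Met.
  → At least one condition fails; no jurisdiction.
Courts with jurisdiction: the Civil Court of Wynwick, the Circuit Court of Fendale, the Istford High Bench — 3 in total.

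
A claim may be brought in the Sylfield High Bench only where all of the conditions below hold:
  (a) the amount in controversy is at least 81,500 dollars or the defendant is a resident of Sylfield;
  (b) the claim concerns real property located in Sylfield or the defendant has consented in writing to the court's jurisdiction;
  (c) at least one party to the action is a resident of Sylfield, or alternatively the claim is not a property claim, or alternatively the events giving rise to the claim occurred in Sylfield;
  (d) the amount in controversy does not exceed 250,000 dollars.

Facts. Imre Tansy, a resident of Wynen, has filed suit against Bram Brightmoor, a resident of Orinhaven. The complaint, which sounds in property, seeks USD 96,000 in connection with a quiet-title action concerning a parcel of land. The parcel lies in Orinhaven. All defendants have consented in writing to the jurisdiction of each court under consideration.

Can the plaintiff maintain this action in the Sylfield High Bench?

The Sylfield High Bench:
  (a) The amount in controversy is USD 96,000, which meets the $81,500 floor, so one alternative holds. Condition met.
  (b) Every defendant has filed written consent — that alternative is enough. Met.
  (c) No party resides in Sylfield; the claim is a property claim; the operative events occurred in Orinhaven, not Sylfield — no alternative holds. Condition not met.
  (d) The amount in controversy is 96,000 dollars, within the 250,000 dollars ceiling. Satisfied.
  → No jurisdiction.

No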